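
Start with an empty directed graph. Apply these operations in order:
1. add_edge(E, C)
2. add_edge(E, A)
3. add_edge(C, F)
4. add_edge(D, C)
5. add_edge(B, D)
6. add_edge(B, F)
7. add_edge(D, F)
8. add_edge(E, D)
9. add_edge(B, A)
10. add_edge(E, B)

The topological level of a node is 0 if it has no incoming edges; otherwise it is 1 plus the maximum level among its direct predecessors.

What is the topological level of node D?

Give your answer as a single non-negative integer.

Answer: 2

Derivation:
Op 1: add_edge(E, C). Edges now: 1
Op 2: add_edge(E, A). Edges now: 2
Op 3: add_edge(C, F). Edges now: 3
Op 4: add_edge(D, C). Edges now: 4
Op 5: add_edge(B, D). Edges now: 5
Op 6: add_edge(B, F). Edges now: 6
Op 7: add_edge(D, F). Edges now: 7
Op 8: add_edge(E, D). Edges now: 8
Op 9: add_edge(B, A). Edges now: 9
Op 10: add_edge(E, B). Edges now: 10
Compute levels (Kahn BFS):
  sources (in-degree 0): E
  process E: level=0
    E->A: in-degree(A)=1, level(A)>=1
    E->B: in-degree(B)=0, level(B)=1, enqueue
    E->C: in-degree(C)=1, level(C)>=1
    E->D: in-degree(D)=1, level(D)>=1
  process B: level=1
    B->A: in-degree(A)=0, level(A)=2, enqueue
    B->D: in-degree(D)=0, level(D)=2, enqueue
    B->F: in-degree(F)=2, level(F)>=2
  process A: level=2
  process D: level=2
    D->C: in-degree(C)=0, level(C)=3, enqueue
    D->F: in-degree(F)=1, level(F)>=3
  process C: level=3
    C->F: in-degree(F)=0, level(F)=4, enqueue
  process F: level=4
All levels: A:2, B:1, C:3, D:2, E:0, F:4
level(D) = 2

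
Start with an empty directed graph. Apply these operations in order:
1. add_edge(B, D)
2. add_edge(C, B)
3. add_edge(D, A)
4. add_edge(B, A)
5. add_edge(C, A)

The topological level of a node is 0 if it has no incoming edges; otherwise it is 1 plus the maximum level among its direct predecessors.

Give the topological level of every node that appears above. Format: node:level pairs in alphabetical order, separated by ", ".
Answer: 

Op 1: add_edge(B, D). Edges now: 1
Op 2: add_edge(C, B). Edges now: 2
Op 3: add_edge(D, A). Edges now: 3
Op 4: add_edge(B, A). Edges now: 4
Op 5: add_edge(C, A). Edges now: 5
Compute levels (Kahn BFS):
  sources (in-degree 0): C
  process C: level=0
    C->A: in-degree(A)=2, level(A)>=1
    C->B: in-degree(B)=0, level(B)=1, enqueue
  process B: level=1
    B->A: in-degree(A)=1, level(A)>=2
    B->D: in-degree(D)=0, level(D)=2, enqueue
  process D: level=2
    D->A: in-degree(A)=0, level(A)=3, enqueue
  process A: level=3
All levels: A:3, B:1, C:0, D:2

Answer: A:3, B:1, C:0, D:2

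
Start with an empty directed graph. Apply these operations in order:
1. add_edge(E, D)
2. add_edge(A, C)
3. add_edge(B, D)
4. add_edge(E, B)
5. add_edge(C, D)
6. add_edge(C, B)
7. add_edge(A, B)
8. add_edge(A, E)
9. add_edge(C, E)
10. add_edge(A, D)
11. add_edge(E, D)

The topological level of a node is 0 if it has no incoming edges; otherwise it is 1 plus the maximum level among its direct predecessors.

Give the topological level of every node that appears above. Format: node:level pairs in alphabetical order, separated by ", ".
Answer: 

Answer: A:0, B:3, C:1, D:4, E:2

Derivation:
Op 1: add_edge(E, D). Edges now: 1
Op 2: add_edge(A, C). Edges now: 2
Op 3: add_edge(B, D). Edges now: 3
Op 4: add_edge(E, B). Edges now: 4
Op 5: add_edge(C, D). Edges now: 5
Op 6: add_edge(C, B). Edges now: 6
Op 7: add_edge(A, B). Edges now: 7
Op 8: add_edge(A, E). Edges now: 8
Op 9: add_edge(C, E). Edges now: 9
Op 10: add_edge(A, D). Edges now: 10
Op 11: add_edge(E, D) (duplicate, no change). Edges now: 10
Compute levels (Kahn BFS):
  sources (in-degree 0): A
  process A: level=0
    A->B: in-degree(B)=2, level(B)>=1
    A->C: in-degree(C)=0, level(C)=1, enqueue
    A->D: in-degree(D)=3, level(D)>=1
    A->E: in-degree(E)=1, level(E)>=1
  process C: level=1
    C->B: in-degree(B)=1, level(B)>=2
    C->D: in-degree(D)=2, level(D)>=2
    C->E: in-degree(E)=0, level(E)=2, enqueue
  process E: level=2
    E->B: in-degree(B)=0, level(B)=3, enqueue
    E->D: in-degree(D)=1, level(D)>=3
  process B: level=3
    B->D: in-degree(D)=0, level(D)=4, enqueue
  process D: level=4
All levels: A:0, B:3, C:1, D:4, E:2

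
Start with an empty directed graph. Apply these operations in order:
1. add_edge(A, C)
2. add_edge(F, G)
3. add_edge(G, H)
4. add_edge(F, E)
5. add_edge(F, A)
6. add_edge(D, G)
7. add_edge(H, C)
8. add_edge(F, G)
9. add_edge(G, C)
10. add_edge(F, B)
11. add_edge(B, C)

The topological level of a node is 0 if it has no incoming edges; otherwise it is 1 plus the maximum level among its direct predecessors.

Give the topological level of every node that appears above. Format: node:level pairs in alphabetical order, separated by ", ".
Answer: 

Op 1: add_edge(A, C). Edges now: 1
Op 2: add_edge(F, G). Edges now: 2
Op 3: add_edge(G, H). Edges now: 3
Op 4: add_edge(F, E). Edges now: 4
Op 5: add_edge(F, A). Edges now: 5
Op 6: add_edge(D, G). Edges now: 6
Op 7: add_edge(H, C). Edges now: 7
Op 8: add_edge(F, G) (duplicate, no change). Edges now: 7
Op 9: add_edge(G, C). Edges now: 8
Op 10: add_edge(F, B). Edges now: 9
Op 11: add_edge(B, C). Edges now: 10
Compute levels (Kahn BFS):
  sources (in-degree 0): D, F
  process D: level=0
    D->G: in-degree(G)=1, level(G)>=1
  process F: level=0
    F->A: in-degree(A)=0, level(A)=1, enqueue
    F->B: in-degree(B)=0, level(B)=1, enqueue
    F->E: in-degree(E)=0, level(E)=1, enqueue
    F->G: in-degree(G)=0, level(G)=1, enqueue
  process A: level=1
    A->C: in-degree(C)=3, level(C)>=2
  process B: level=1
    B->C: in-degree(C)=2, level(C)>=2
  process E: level=1
  process G: level=1
    G->C: in-degree(C)=1, level(C)>=2
    G->H: in-degree(H)=0, level(H)=2, enqueue
  process H: level=2
    H->C: in-degree(C)=0, level(C)=3, enqueue
  process C: level=3
All levels: A:1, B:1, C:3, D:0, E:1, F:0, G:1, H:2

Answer: A:1, B:1, C:3, D:0, E:1, F:0, G:1, H:2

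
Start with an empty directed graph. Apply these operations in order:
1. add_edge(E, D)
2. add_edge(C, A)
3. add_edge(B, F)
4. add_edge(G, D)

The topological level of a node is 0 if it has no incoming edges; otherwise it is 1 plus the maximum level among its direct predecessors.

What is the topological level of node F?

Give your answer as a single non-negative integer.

Op 1: add_edge(E, D). Edges now: 1
Op 2: add_edge(C, A). Edges now: 2
Op 3: add_edge(B, F). Edges now: 3
Op 4: add_edge(G, D). Edges now: 4
Compute levels (Kahn BFS):
  sources (in-degree 0): B, C, E, G
  process B: level=0
    B->F: in-degree(F)=0, level(F)=1, enqueue
  process C: level=0
    C->A: in-degree(A)=0, level(A)=1, enqueue
  process E: level=0
    E->D: in-degree(D)=1, level(D)>=1
  process G: level=0
    G->D: in-degree(D)=0, level(D)=1, enqueue
  process F: level=1
  process A: level=1
  process D: level=1
All levels: A:1, B:0, C:0, D:1, E:0, F:1, G:0
level(F) = 1

Answer: 1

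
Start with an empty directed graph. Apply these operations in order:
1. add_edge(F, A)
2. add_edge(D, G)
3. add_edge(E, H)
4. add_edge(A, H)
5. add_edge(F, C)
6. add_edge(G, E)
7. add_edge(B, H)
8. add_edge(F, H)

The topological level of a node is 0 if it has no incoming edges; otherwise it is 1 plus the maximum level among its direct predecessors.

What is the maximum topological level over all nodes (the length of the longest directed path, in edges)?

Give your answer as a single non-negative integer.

Answer: 3

Derivation:
Op 1: add_edge(F, A). Edges now: 1
Op 2: add_edge(D, G). Edges now: 2
Op 3: add_edge(E, H). Edges now: 3
Op 4: add_edge(A, H). Edges now: 4
Op 5: add_edge(F, C). Edges now: 5
Op 6: add_edge(G, E). Edges now: 6
Op 7: add_edge(B, H). Edges now: 7
Op 8: add_edge(F, H). Edges now: 8
Compute levels (Kahn BFS):
  sources (in-degree 0): B, D, F
  process B: level=0
    B->H: in-degree(H)=3, level(H)>=1
  process D: level=0
    D->G: in-degree(G)=0, level(G)=1, enqueue
  process F: level=0
    F->A: in-degree(A)=0, level(A)=1, enqueue
    F->C: in-degree(C)=0, level(C)=1, enqueue
    F->H: in-degree(H)=2, level(H)>=1
  process G: level=1
    G->E: in-degree(E)=0, level(E)=2, enqueue
  process A: level=1
    A->H: in-degree(H)=1, level(H)>=2
  process C: level=1
  process E: level=2
    E->H: in-degree(H)=0, level(H)=3, enqueue
  process H: level=3
All levels: A:1, B:0, C:1, D:0, E:2, F:0, G:1, H:3
max level = 3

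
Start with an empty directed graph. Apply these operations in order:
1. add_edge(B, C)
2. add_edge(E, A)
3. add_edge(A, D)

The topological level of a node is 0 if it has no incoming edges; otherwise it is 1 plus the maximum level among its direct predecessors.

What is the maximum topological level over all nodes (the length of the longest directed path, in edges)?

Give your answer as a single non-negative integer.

Answer: 2

Derivation:
Op 1: add_edge(B, C). Edges now: 1
Op 2: add_edge(E, A). Edges now: 2
Op 3: add_edge(A, D). Edges now: 3
Compute levels (Kahn BFS):
  sources (in-degree 0): B, E
  process B: level=0
    B->C: in-degree(C)=0, level(C)=1, enqueue
  process E: level=0
    E->A: in-degree(A)=0, level(A)=1, enqueue
  process C: level=1
  process A: level=1
    A->D: in-degree(D)=0, level(D)=2, enqueue
  process D: level=2
All levels: A:1, B:0, C:1, D:2, E:0
max level = 2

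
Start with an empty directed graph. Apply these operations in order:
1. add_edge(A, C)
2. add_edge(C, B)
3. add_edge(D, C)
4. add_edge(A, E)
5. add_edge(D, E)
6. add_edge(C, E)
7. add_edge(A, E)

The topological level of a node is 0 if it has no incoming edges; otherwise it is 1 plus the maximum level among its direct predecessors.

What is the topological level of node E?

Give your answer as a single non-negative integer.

Answer: 2

Derivation:
Op 1: add_edge(A, C). Edges now: 1
Op 2: add_edge(C, B). Edges now: 2
Op 3: add_edge(D, C). Edges now: 3
Op 4: add_edge(A, E). Edges now: 4
Op 5: add_edge(D, E). Edges now: 5
Op 6: add_edge(C, E). Edges now: 6
Op 7: add_edge(A, E) (duplicate, no change). Edges now: 6
Compute levels (Kahn BFS):
  sources (in-degree 0): A, D
  process A: level=0
    A->C: in-degree(C)=1, level(C)>=1
    A->E: in-degree(E)=2, level(E)>=1
  process D: level=0
    D->C: in-degree(C)=0, level(C)=1, enqueue
    D->E: in-degree(E)=1, level(E)>=1
  process C: level=1
    C->B: in-degree(B)=0, level(B)=2, enqueue
    C->E: in-degree(E)=0, level(E)=2, enqueue
  process B: level=2
  process E: level=2
All levels: A:0, B:2, C:1, D:0, E:2
level(E) = 2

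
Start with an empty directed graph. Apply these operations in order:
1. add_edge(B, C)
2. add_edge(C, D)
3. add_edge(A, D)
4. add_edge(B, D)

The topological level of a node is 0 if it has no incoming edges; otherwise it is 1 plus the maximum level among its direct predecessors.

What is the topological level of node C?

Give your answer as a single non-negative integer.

Answer: 1

Derivation:
Op 1: add_edge(B, C). Edges now: 1
Op 2: add_edge(C, D). Edges now: 2
Op 3: add_edge(A, D). Edges now: 3
Op 4: add_edge(B, D). Edges now: 4
Compute levels (Kahn BFS):
  sources (in-degree 0): A, B
  process A: level=0
    A->D: in-degree(D)=2, level(D)>=1
  process B: level=0
    B->C: in-degree(C)=0, level(C)=1, enqueue
    B->D: in-degree(D)=1, level(D)>=1
  process C: level=1
    C->D: in-degree(D)=0, level(D)=2, enqueue
  process D: level=2
All levels: A:0, B:0, C:1, D:2
level(C) = 1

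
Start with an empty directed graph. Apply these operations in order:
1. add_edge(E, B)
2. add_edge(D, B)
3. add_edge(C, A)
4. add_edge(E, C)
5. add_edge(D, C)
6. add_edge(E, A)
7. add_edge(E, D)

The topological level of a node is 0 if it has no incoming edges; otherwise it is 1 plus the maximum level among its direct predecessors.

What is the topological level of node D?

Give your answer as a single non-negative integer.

Answer: 1

Derivation:
Op 1: add_edge(E, B). Edges now: 1
Op 2: add_edge(D, B). Edges now: 2
Op 3: add_edge(C, A). Edges now: 3
Op 4: add_edge(E, C). Edges now: 4
Op 5: add_edge(D, C). Edges now: 5
Op 6: add_edge(E, A). Edges now: 6
Op 7: add_edge(E, D). Edges now: 7
Compute levels (Kahn BFS):
  sources (in-degree 0): E
  process E: level=0
    E->A: in-degree(A)=1, level(A)>=1
    E->B: in-degree(B)=1, level(B)>=1
    E->C: in-degree(C)=1, level(C)>=1
    E->D: in-degree(D)=0, level(D)=1, enqueue
  process D: level=1
    D->B: in-degree(B)=0, level(B)=2, enqueue
    D->C: in-degree(C)=0, level(C)=2, enqueue
  process B: level=2
  process C: level=2
    C->A: in-degree(A)=0, level(A)=3, enqueue
  process A: level=3
All levels: A:3, B:2, C:2, D:1, E:0
level(D) = 1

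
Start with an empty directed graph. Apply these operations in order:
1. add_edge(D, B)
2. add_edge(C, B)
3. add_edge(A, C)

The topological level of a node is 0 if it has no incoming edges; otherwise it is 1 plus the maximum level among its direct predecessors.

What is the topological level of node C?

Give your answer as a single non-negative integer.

Op 1: add_edge(D, B). Edges now: 1
Op 2: add_edge(C, B). Edges now: 2
Op 3: add_edge(A, C). Edges now: 3
Compute levels (Kahn BFS):
  sources (in-degree 0): A, D
  process A: level=0
    A->C: in-degree(C)=0, level(C)=1, enqueue
  process D: level=0
    D->B: in-degree(B)=1, level(B)>=1
  process C: level=1
    C->B: in-degree(B)=0, level(B)=2, enqueue
  process B: level=2
All levels: A:0, B:2, C:1, D:0
level(C) = 1

Answer: 1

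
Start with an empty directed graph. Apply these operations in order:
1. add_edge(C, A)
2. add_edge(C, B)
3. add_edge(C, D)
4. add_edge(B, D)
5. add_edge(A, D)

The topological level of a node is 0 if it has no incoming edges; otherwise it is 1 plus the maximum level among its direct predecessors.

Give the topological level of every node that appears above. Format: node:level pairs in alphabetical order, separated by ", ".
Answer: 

Answer: A:1, B:1, C:0, D:2

Derivation:
Op 1: add_edge(C, A). Edges now: 1
Op 2: add_edge(C, B). Edges now: 2
Op 3: add_edge(C, D). Edges now: 3
Op 4: add_edge(B, D). Edges now: 4
Op 5: add_edge(A, D). Edges now: 5
Compute levels (Kahn BFS):
  sources (in-degree 0): C
  process C: level=0
    C->A: in-degree(A)=0, level(A)=1, enqueue
    C->B: in-degree(B)=0, level(B)=1, enqueue
    C->D: in-degree(D)=2, level(D)>=1
  process A: level=1
    A->D: in-degree(D)=1, level(D)>=2
  process B: level=1
    B->D: in-degree(D)=0, level(D)=2, enqueue
  process D: level=2
All levels: A:1, B:1, C:0, D:2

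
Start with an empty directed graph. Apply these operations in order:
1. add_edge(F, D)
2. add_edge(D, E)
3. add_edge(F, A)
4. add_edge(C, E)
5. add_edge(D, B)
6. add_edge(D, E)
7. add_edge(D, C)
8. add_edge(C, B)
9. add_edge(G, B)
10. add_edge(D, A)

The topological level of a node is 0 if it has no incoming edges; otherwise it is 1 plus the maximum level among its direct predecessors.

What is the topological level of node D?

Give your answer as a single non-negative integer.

Op 1: add_edge(F, D). Edges now: 1
Op 2: add_edge(D, E). Edges now: 2
Op 3: add_edge(F, A). Edges now: 3
Op 4: add_edge(C, E). Edges now: 4
Op 5: add_edge(D, B). Edges now: 5
Op 6: add_edge(D, E) (duplicate, no change). Edges now: 5
Op 7: add_edge(D, C). Edges now: 6
Op 8: add_edge(C, B). Edges now: 7
Op 9: add_edge(G, B). Edges now: 8
Op 10: add_edge(D, A). Edges now: 9
Compute levels (Kahn BFS):
  sources (in-degree 0): F, G
  process F: level=0
    F->A: in-degree(A)=1, level(A)>=1
    F->D: in-degree(D)=0, level(D)=1, enqueue
  process G: level=0
    G->B: in-degree(B)=2, level(B)>=1
  process D: level=1
    D->A: in-degree(A)=0, level(A)=2, enqueue
    D->B: in-degree(B)=1, level(B)>=2
    D->C: in-degree(C)=0, level(C)=2, enqueue
    D->E: in-degree(E)=1, level(E)>=2
  process A: level=2
  process C: level=2
    C->B: in-degree(B)=0, level(B)=3, enqueue
    C->E: in-degree(E)=0, level(E)=3, enqueue
  process B: level=3
  process E: level=3
All levels: A:2, B:3, C:2, D:1, E:3, F:0, G:0
level(D) = 1

Answer: 1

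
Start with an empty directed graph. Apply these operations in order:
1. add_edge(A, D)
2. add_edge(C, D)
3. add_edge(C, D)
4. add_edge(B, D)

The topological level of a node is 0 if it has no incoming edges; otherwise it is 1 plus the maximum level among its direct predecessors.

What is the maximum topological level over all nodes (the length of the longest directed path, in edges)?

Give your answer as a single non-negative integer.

Op 1: add_edge(A, D). Edges now: 1
Op 2: add_edge(C, D). Edges now: 2
Op 3: add_edge(C, D) (duplicate, no change). Edges now: 2
Op 4: add_edge(B, D). Edges now: 3
Compute levels (Kahn BFS):
  sources (in-degree 0): A, B, C
  process A: level=0
    A->D: in-degree(D)=2, level(D)>=1
  process B: level=0
    B->D: in-degree(D)=1, level(D)>=1
  process C: level=0
    C->D: in-degree(D)=0, level(D)=1, enqueue
  process D: level=1
All levels: A:0, B:0, C:0, D:1
max level = 1

Answer: 1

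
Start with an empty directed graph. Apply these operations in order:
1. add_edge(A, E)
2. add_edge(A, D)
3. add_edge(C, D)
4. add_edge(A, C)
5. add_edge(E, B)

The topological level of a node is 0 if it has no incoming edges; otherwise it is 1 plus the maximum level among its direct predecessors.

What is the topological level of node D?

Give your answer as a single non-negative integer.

Op 1: add_edge(A, E). Edges now: 1
Op 2: add_edge(A, D). Edges now: 2
Op 3: add_edge(C, D). Edges now: 3
Op 4: add_edge(A, C). Edges now: 4
Op 5: add_edge(E, B). Edges now: 5
Compute levels (Kahn BFS):
  sources (in-degree 0): A
  process A: level=0
    A->C: in-degree(C)=0, level(C)=1, enqueue
    A->D: in-degree(D)=1, level(D)>=1
    A->E: in-degree(E)=0, level(E)=1, enqueue
  process C: level=1
    C->D: in-degree(D)=0, level(D)=2, enqueue
  process E: level=1
    E->B: in-degree(B)=0, level(B)=2, enqueue
  process D: level=2
  process B: level=2
All levels: A:0, B:2, C:1, D:2, E:1
level(D) = 2

Answer: 2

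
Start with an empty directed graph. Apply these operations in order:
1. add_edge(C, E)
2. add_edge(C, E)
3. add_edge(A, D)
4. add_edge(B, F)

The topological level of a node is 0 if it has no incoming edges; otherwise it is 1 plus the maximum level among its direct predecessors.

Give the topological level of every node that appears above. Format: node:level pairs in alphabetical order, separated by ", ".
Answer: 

Op 1: add_edge(C, E). Edges now: 1
Op 2: add_edge(C, E) (duplicate, no change). Edges now: 1
Op 3: add_edge(A, D). Edges now: 2
Op 4: add_edge(B, F). Edges now: 3
Compute levels (Kahn BFS):
  sources (in-degree 0): A, B, C
  process A: level=0
    A->D: in-degree(D)=0, level(D)=1, enqueue
  process B: level=0
    B->F: in-degree(F)=0, level(F)=1, enqueue
  process C: level=0
    C->E: in-degree(E)=0, level(E)=1, enqueue
  process D: level=1
  process F: level=1
  process E: level=1
All levels: A:0, B:0, C:0, D:1, E:1, F:1

Answer: A:0, B:0, C:0, D:1, E:1, F:1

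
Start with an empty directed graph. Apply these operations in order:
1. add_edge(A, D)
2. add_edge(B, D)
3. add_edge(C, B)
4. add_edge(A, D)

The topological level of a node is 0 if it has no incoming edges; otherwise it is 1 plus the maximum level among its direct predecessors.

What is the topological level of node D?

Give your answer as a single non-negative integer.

Answer: 2

Derivation:
Op 1: add_edge(A, D). Edges now: 1
Op 2: add_edge(B, D). Edges now: 2
Op 3: add_edge(C, B). Edges now: 3
Op 4: add_edge(A, D) (duplicate, no change). Edges now: 3
Compute levels (Kahn BFS):
  sources (in-degree 0): A, C
  process A: level=0
    A->D: in-degree(D)=1, level(D)>=1
  process C: level=0
    C->B: in-degree(B)=0, level(B)=1, enqueue
  process B: level=1
    B->D: in-degree(D)=0, level(D)=2, enqueue
  process D: level=2
All levels: A:0, B:1, C:0, D:2
level(D) = 2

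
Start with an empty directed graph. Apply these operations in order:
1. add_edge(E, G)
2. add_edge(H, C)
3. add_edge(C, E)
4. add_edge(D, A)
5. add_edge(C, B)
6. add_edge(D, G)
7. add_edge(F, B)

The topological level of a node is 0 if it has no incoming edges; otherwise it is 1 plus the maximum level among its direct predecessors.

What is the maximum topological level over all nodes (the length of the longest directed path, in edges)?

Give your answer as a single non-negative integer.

Op 1: add_edge(E, G). Edges now: 1
Op 2: add_edge(H, C). Edges now: 2
Op 3: add_edge(C, E). Edges now: 3
Op 4: add_edge(D, A). Edges now: 4
Op 5: add_edge(C, B). Edges now: 5
Op 6: add_edge(D, G). Edges now: 6
Op 7: add_edge(F, B). Edges now: 7
Compute levels (Kahn BFS):
  sources (in-degree 0): D, F, H
  process D: level=0
    D->A: in-degree(A)=0, level(A)=1, enqueue
    D->G: in-degree(G)=1, level(G)>=1
  process F: level=0
    F->B: in-degree(B)=1, level(B)>=1
  process H: level=0
    H->C: in-degree(C)=0, level(C)=1, enqueue
  process A: level=1
  process C: level=1
    C->B: in-degree(B)=0, level(B)=2, enqueue
    C->E: in-degree(E)=0, level(E)=2, enqueue
  process B: level=2
  process E: level=2
    E->G: in-degree(G)=0, level(G)=3, enqueue
  process G: level=3
All levels: A:1, B:2, C:1, D:0, E:2, F:0, G:3, H:0
max level = 3

Answer: 3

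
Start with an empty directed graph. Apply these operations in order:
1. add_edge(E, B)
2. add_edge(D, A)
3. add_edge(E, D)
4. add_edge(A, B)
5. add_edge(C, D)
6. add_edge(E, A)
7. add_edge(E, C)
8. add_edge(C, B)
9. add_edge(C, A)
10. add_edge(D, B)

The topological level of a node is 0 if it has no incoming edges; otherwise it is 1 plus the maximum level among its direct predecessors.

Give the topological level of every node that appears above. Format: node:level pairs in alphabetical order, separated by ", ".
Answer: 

Op 1: add_edge(E, B). Edges now: 1
Op 2: add_edge(D, A). Edges now: 2
Op 3: add_edge(E, D). Edges now: 3
Op 4: add_edge(A, B). Edges now: 4
Op 5: add_edge(C, D). Edges now: 5
Op 6: add_edge(E, A). Edges now: 6
Op 7: add_edge(E, C). Edges now: 7
Op 8: add_edge(C, B). Edges now: 8
Op 9: add_edge(C, A). Edges now: 9
Op 10: add_edge(D, B). Edges now: 10
Compute levels (Kahn BFS):
  sources (in-degree 0): E
  process E: level=0
    E->A: in-degree(A)=2, level(A)>=1
    E->B: in-degree(B)=3, level(B)>=1
    E->C: in-degree(C)=0, level(C)=1, enqueue
    E->D: in-degree(D)=1, level(D)>=1
  process C: level=1
    C->A: in-degree(A)=1, level(A)>=2
    C->B: in-degree(B)=2, level(B)>=2
    C->D: in-degree(D)=0, level(D)=2, enqueue
  process D: level=2
    D->A: in-degree(A)=0, level(A)=3, enqueue
    D->B: in-degree(B)=1, level(B)>=3
  process A: level=3
    A->B: in-degree(B)=0, level(B)=4, enqueue
  process B: level=4
All levels: A:3, B:4, C:1, D:2, E:0

Answer: A:3, B:4, C:1, D:2, E:0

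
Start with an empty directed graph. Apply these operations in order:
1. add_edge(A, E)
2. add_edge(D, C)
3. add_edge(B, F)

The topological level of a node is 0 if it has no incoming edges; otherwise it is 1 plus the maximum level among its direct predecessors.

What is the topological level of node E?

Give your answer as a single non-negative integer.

Answer: 1

Derivation:
Op 1: add_edge(A, E). Edges now: 1
Op 2: add_edge(D, C). Edges now: 2
Op 3: add_edge(B, F). Edges now: 3
Compute levels (Kahn BFS):
  sources (in-degree 0): A, B, D
  process A: level=0
    A->E: in-degree(E)=0, level(E)=1, enqueue
  process B: level=0
    B->F: in-degree(F)=0, level(F)=1, enqueue
  process D: level=0
    D->C: in-degree(C)=0, level(C)=1, enqueue
  process E: level=1
  process F: level=1
  process C: level=1
All levels: A:0, B:0, C:1, D:0, E:1, F:1
level(E) = 1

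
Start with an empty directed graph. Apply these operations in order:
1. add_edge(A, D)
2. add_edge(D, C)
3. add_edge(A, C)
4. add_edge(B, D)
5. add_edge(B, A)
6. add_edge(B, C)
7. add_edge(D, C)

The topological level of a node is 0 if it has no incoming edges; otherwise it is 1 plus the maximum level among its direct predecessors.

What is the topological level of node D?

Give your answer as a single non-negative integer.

Op 1: add_edge(A, D). Edges now: 1
Op 2: add_edge(D, C). Edges now: 2
Op 3: add_edge(A, C). Edges now: 3
Op 4: add_edge(B, D). Edges now: 4
Op 5: add_edge(B, A). Edges now: 5
Op 6: add_edge(B, C). Edges now: 6
Op 7: add_edge(D, C) (duplicate, no change). Edges now: 6
Compute levels (Kahn BFS):
  sources (in-degree 0): B
  process B: level=0
    B->A: in-degree(A)=0, level(A)=1, enqueue
    B->C: in-degree(C)=2, level(C)>=1
    B->D: in-degree(D)=1, level(D)>=1
  process A: level=1
    A->C: in-degree(C)=1, level(C)>=2
    A->D: in-degree(D)=0, level(D)=2, enqueue
  process D: level=2
    D->C: in-degree(C)=0, level(C)=3, enqueue
  process C: level=3
All levels: A:1, B:0, C:3, D:2
level(D) = 2

Answer: 2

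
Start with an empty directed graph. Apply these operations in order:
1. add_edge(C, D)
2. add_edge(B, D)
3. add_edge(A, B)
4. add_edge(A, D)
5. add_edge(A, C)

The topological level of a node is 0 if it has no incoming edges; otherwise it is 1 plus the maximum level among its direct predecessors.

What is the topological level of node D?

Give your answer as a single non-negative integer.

Answer: 2

Derivation:
Op 1: add_edge(C, D). Edges now: 1
Op 2: add_edge(B, D). Edges now: 2
Op 3: add_edge(A, B). Edges now: 3
Op 4: add_edge(A, D). Edges now: 4
Op 5: add_edge(A, C). Edges now: 5
Compute levels (Kahn BFS):
  sources (in-degree 0): A
  process A: level=0
    A->B: in-degree(B)=0, level(B)=1, enqueue
    A->C: in-degree(C)=0, level(C)=1, enqueue
    A->D: in-degree(D)=2, level(D)>=1
  process B: level=1
    B->D: in-degree(D)=1, level(D)>=2
  process C: level=1
    C->D: in-degree(D)=0, level(D)=2, enqueue
  process D: level=2
All levels: A:0, B:1, C:1, D:2
level(D) = 2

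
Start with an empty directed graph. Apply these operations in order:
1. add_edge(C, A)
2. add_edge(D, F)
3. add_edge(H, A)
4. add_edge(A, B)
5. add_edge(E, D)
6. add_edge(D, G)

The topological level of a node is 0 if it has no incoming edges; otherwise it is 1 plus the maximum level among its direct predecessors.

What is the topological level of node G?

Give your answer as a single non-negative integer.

Op 1: add_edge(C, A). Edges now: 1
Op 2: add_edge(D, F). Edges now: 2
Op 3: add_edge(H, A). Edges now: 3
Op 4: add_edge(A, B). Edges now: 4
Op 5: add_edge(E, D). Edges now: 5
Op 6: add_edge(D, G). Edges now: 6
Compute levels (Kahn BFS):
  sources (in-degree 0): C, E, H
  process C: level=0
    C->A: in-degree(A)=1, level(A)>=1
  process E: level=0
    E->D: in-degree(D)=0, level(D)=1, enqueue
  process H: level=0
    H->A: in-degree(A)=0, level(A)=1, enqueue
  process D: level=1
    D->F: in-degree(F)=0, level(F)=2, enqueue
    D->G: in-degree(G)=0, level(G)=2, enqueue
  process A: level=1
    A->B: in-degree(B)=0, level(B)=2, enqueue
  process F: level=2
  process G: level=2
  process B: level=2
All levels: A:1, B:2, C:0, D:1, E:0, F:2, G:2, H:0
level(G) = 2

Answer: 2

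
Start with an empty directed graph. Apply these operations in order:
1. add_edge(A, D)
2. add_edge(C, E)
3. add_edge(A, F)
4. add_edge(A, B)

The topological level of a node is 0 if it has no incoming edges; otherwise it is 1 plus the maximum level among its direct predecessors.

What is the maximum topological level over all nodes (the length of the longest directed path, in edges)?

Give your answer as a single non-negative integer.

Op 1: add_edge(A, D). Edges now: 1
Op 2: add_edge(C, E). Edges now: 2
Op 3: add_edge(A, F). Edges now: 3
Op 4: add_edge(A, B). Edges now: 4
Compute levels (Kahn BFS):
  sources (in-degree 0): A, C
  process A: level=0
    A->B: in-degree(B)=0, level(B)=1, enqueue
    A->D: in-degree(D)=0, level(D)=1, enqueue
    A->F: in-degree(F)=0, level(F)=1, enqueue
  process C: level=0
    C->E: in-degree(E)=0, level(E)=1, enqueue
  process B: level=1
  process D: level=1
  process F: level=1
  process E: level=1
All levels: A:0, B:1, C:0, D:1, E:1, F:1
max level = 1

Answer: 1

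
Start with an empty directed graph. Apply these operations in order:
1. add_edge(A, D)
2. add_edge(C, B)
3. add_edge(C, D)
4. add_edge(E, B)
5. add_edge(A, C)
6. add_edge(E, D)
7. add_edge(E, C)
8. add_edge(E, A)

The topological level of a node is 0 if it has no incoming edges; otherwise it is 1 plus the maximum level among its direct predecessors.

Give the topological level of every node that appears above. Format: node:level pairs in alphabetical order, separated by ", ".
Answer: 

Answer: A:1, B:3, C:2, D:3, E:0

Derivation:
Op 1: add_edge(A, D). Edges now: 1
Op 2: add_edge(C, B). Edges now: 2
Op 3: add_edge(C, D). Edges now: 3
Op 4: add_edge(E, B). Edges now: 4
Op 5: add_edge(A, C). Edges now: 5
Op 6: add_edge(E, D). Edges now: 6
Op 7: add_edge(E, C). Edges now: 7
Op 8: add_edge(E, A). Edges now: 8
Compute levels (Kahn BFS):
  sources (in-degree 0): E
  process E: level=0
    E->A: in-degree(A)=0, level(A)=1, enqueue
    E->B: in-degree(B)=1, level(B)>=1
    E->C: in-degree(C)=1, level(C)>=1
    E->D: in-degree(D)=2, level(D)>=1
  process A: level=1
    A->C: in-degree(C)=0, level(C)=2, enqueue
    A->D: in-degree(D)=1, level(D)>=2
  process C: level=2
    C->B: in-degree(B)=0, level(B)=3, enqueue
    C->D: in-degree(D)=0, level(D)=3, enqueue
  process B: level=3
  process D: level=3
All levels: A:1, B:3, C:2, D:3, E:0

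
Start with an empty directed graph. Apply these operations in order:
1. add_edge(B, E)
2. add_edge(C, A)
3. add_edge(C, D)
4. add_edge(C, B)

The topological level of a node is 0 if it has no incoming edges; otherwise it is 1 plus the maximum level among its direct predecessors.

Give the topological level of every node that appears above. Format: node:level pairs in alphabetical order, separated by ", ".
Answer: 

Answer: A:1, B:1, C:0, D:1, E:2

Derivation:
Op 1: add_edge(B, E). Edges now: 1
Op 2: add_edge(C, A). Edges now: 2
Op 3: add_edge(C, D). Edges now: 3
Op 4: add_edge(C, B). Edges now: 4
Compute levels (Kahn BFS):
  sources (in-degree 0): C
  process C: level=0
    C->A: in-degree(A)=0, level(A)=1, enqueue
    C->B: in-degree(B)=0, level(B)=1, enqueue
    C->D: in-degree(D)=0, level(D)=1, enqueue
  process A: level=1
  process B: level=1
    B->E: in-degree(E)=0, level(E)=2, enqueue
  process D: level=1
  process E: level=2
All levels: A:1, B:1, C:0, D:1, E:2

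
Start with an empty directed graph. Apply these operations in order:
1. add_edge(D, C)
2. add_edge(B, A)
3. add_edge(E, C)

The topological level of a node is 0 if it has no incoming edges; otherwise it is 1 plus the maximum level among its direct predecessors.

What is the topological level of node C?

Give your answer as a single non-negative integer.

Answer: 1

Derivation:
Op 1: add_edge(D, C). Edges now: 1
Op 2: add_edge(B, A). Edges now: 2
Op 3: add_edge(E, C). Edges now: 3
Compute levels (Kahn BFS):
  sources (in-degree 0): B, D, E
  process B: level=0
    B->A: in-degree(A)=0, level(A)=1, enqueue
  process D: level=0
    D->C: in-degree(C)=1, level(C)>=1
  process E: level=0
    E->C: in-degree(C)=0, level(C)=1, enqueue
  process A: level=1
  process C: level=1
All levels: A:1, B:0, C:1, D:0, E:0
level(C) = 1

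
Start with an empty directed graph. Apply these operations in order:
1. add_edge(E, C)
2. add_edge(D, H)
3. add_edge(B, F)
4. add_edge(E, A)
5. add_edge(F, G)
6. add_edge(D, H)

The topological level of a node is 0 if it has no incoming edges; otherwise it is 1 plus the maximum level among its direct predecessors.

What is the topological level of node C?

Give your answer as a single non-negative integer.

Answer: 1

Derivation:
Op 1: add_edge(E, C). Edges now: 1
Op 2: add_edge(D, H). Edges now: 2
Op 3: add_edge(B, F). Edges now: 3
Op 4: add_edge(E, A). Edges now: 4
Op 5: add_edge(F, G). Edges now: 5
Op 6: add_edge(D, H) (duplicate, no change). Edges now: 5
Compute levels (Kahn BFS):
  sources (in-degree 0): B, D, E
  process B: level=0
    B->F: in-degree(F)=0, level(F)=1, enqueue
  process D: level=0
    D->H: in-degree(H)=0, level(H)=1, enqueue
  process E: level=0
    E->A: in-degree(A)=0, level(A)=1, enqueue
    E->C: in-degree(C)=0, level(C)=1, enqueue
  process F: level=1
    F->G: in-degree(G)=0, level(G)=2, enqueue
  process H: level=1
  process A: level=1
  process C: level=1
  process G: level=2
All levels: A:1, B:0, C:1, D:0, E:0, F:1, G:2, H:1
level(C) = 1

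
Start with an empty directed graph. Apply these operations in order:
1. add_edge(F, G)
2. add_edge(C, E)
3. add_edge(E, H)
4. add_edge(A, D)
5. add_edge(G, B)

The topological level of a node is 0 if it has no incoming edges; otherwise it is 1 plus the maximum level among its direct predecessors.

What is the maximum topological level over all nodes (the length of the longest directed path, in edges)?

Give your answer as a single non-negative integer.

Op 1: add_edge(F, G). Edges now: 1
Op 2: add_edge(C, E). Edges now: 2
Op 3: add_edge(E, H). Edges now: 3
Op 4: add_edge(A, D). Edges now: 4
Op 5: add_edge(G, B). Edges now: 5
Compute levels (Kahn BFS):
  sources (in-degree 0): A, C, F
  process A: level=0
    A->D: in-degree(D)=0, level(D)=1, enqueue
  process C: level=0
    C->E: in-degree(E)=0, level(E)=1, enqueue
  process F: level=0
    F->G: in-degree(G)=0, level(G)=1, enqueue
  process D: level=1
  process E: level=1
    E->H: in-degree(H)=0, level(H)=2, enqueue
  process G: level=1
    G->B: in-degree(B)=0, level(B)=2, enqueue
  process H: level=2
  process B: level=2
All levels: A:0, B:2, C:0, D:1, E:1, F:0, G:1, H:2
max level = 2

Answer: 2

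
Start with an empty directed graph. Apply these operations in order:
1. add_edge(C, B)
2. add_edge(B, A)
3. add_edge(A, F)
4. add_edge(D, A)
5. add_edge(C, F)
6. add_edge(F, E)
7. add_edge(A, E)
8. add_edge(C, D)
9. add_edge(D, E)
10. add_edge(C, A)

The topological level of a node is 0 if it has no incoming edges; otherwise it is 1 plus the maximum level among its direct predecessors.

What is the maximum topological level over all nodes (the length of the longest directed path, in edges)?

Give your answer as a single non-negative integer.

Op 1: add_edge(C, B). Edges now: 1
Op 2: add_edge(B, A). Edges now: 2
Op 3: add_edge(A, F). Edges now: 3
Op 4: add_edge(D, A). Edges now: 4
Op 5: add_edge(C, F). Edges now: 5
Op 6: add_edge(F, E). Edges now: 6
Op 7: add_edge(A, E). Edges now: 7
Op 8: add_edge(C, D). Edges now: 8
Op 9: add_edge(D, E). Edges now: 9
Op 10: add_edge(C, A). Edges now: 10
Compute levels (Kahn BFS):
  sources (in-degree 0): C
  process C: level=0
    C->A: in-degree(A)=2, level(A)>=1
    C->B: in-degree(B)=0, level(B)=1, enqueue
    C->D: in-degree(D)=0, level(D)=1, enqueue
    C->F: in-degree(F)=1, level(F)>=1
  process B: level=1
    B->A: in-degree(A)=1, level(A)>=2
  process D: level=1
    D->A: in-degree(A)=0, level(A)=2, enqueue
    D->E: in-degree(E)=2, level(E)>=2
  process A: level=2
    A->E: in-degree(E)=1, level(E)>=3
    A->F: in-degree(F)=0, level(F)=3, enqueue
  process F: level=3
    F->E: in-degree(E)=0, level(E)=4, enqueue
  process E: level=4
All levels: A:2, B:1, C:0, D:1, E:4, F:3
max level = 4

Answer: 4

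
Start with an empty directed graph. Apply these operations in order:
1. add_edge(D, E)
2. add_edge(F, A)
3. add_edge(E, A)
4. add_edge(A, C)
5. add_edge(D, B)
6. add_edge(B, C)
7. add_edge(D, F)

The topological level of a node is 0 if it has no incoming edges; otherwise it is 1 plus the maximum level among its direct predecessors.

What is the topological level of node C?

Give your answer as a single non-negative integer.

Op 1: add_edge(D, E). Edges now: 1
Op 2: add_edge(F, A). Edges now: 2
Op 3: add_edge(E, A). Edges now: 3
Op 4: add_edge(A, C). Edges now: 4
Op 5: add_edge(D, B). Edges now: 5
Op 6: add_edge(B, C). Edges now: 6
Op 7: add_edge(D, F). Edges now: 7
Compute levels (Kahn BFS):
  sources (in-degree 0): D
  process D: level=0
    D->B: in-degree(B)=0, level(B)=1, enqueue
    D->E: in-degree(E)=0, level(E)=1, enqueue
    D->F: in-degree(F)=0, level(F)=1, enqueue
  process B: level=1
    B->C: in-degree(C)=1, level(C)>=2
  process E: level=1
    E->A: in-degree(A)=1, level(A)>=2
  process F: level=1
    F->A: in-degree(A)=0, level(A)=2, enqueue
  process A: level=2
    A->C: in-degree(C)=0, level(C)=3, enqueue
  process C: level=3
All levels: A:2, B:1, C:3, D:0, E:1, F:1
level(C) = 3

Answer: 3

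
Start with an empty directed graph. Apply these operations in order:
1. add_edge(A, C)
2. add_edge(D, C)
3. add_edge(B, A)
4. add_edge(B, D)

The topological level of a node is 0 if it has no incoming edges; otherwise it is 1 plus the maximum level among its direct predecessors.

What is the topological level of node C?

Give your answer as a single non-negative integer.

Answer: 2

Derivation:
Op 1: add_edge(A, C). Edges now: 1
Op 2: add_edge(D, C). Edges now: 2
Op 3: add_edge(B, A). Edges now: 3
Op 4: add_edge(B, D). Edges now: 4
Compute levels (Kahn BFS):
  sources (in-degree 0): B
  process B: level=0
    B->A: in-degree(A)=0, level(A)=1, enqueue
    B->D: in-degree(D)=0, level(D)=1, enqueue
  process A: level=1
    A->C: in-degree(C)=1, level(C)>=2
  process D: level=1
    D->C: in-degree(C)=0, level(C)=2, enqueue
  process C: level=2
All levels: A:1, B:0, C:2, D:1
level(C) = 2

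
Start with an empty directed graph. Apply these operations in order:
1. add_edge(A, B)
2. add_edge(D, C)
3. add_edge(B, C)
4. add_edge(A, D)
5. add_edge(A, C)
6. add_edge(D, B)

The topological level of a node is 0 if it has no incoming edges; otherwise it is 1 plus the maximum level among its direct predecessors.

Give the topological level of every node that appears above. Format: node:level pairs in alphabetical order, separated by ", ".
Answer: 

Answer: A:0, B:2, C:3, D:1

Derivation:
Op 1: add_edge(A, B). Edges now: 1
Op 2: add_edge(D, C). Edges now: 2
Op 3: add_edge(B, C). Edges now: 3
Op 4: add_edge(A, D). Edges now: 4
Op 5: add_edge(A, C). Edges now: 5
Op 6: add_edge(D, B). Edges now: 6
Compute levels (Kahn BFS):
  sources (in-degree 0): A
  process A: level=0
    A->B: in-degree(B)=1, level(B)>=1
    A->C: in-degree(C)=2, level(C)>=1
    A->D: in-degree(D)=0, level(D)=1, enqueue
  process D: level=1
    D->B: in-degree(B)=0, level(B)=2, enqueue
    D->C: in-degree(C)=1, level(C)>=2
  process B: level=2
    B->C: in-degree(C)=0, level(C)=3, enqueue
  process C: level=3
All levels: A:0, B:2, C:3, D:1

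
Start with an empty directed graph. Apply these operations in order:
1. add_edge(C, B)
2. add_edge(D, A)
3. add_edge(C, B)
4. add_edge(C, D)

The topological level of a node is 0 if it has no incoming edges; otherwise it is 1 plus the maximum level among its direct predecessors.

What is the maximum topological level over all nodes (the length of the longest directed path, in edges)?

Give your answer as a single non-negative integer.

Op 1: add_edge(C, B). Edges now: 1
Op 2: add_edge(D, A). Edges now: 2
Op 3: add_edge(C, B) (duplicate, no change). Edges now: 2
Op 4: add_edge(C, D). Edges now: 3
Compute levels (Kahn BFS):
  sources (in-degree 0): C
  process C: level=0
    C->B: in-degree(B)=0, level(B)=1, enqueue
    C->D: in-degree(D)=0, level(D)=1, enqueue
  process B: level=1
  process D: level=1
    D->A: in-degree(A)=0, level(A)=2, enqueue
  process A: level=2
All levels: A:2, B:1, C:0, D:1
max level = 2

Answer: 2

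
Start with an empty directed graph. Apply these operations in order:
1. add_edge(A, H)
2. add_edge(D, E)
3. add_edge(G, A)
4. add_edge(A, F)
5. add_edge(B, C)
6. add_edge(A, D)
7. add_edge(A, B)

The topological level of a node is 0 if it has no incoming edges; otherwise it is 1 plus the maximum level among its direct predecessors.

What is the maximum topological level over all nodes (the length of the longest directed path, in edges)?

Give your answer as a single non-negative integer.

Op 1: add_edge(A, H). Edges now: 1
Op 2: add_edge(D, E). Edges now: 2
Op 3: add_edge(G, A). Edges now: 3
Op 4: add_edge(A, F). Edges now: 4
Op 5: add_edge(B, C). Edges now: 5
Op 6: add_edge(A, D). Edges now: 6
Op 7: add_edge(A, B). Edges now: 7
Compute levels (Kahn BFS):
  sources (in-degree 0): G
  process G: level=0
    G->A: in-degree(A)=0, level(A)=1, enqueue
  process A: level=1
    A->B: in-degree(B)=0, level(B)=2, enqueue
    A->D: in-degree(D)=0, level(D)=2, enqueue
    A->F: in-degree(F)=0, level(F)=2, enqueue
    A->H: in-degree(H)=0, level(H)=2, enqueue
  process B: level=2
    B->C: in-degree(C)=0, level(C)=3, enqueue
  process D: level=2
    D->E: in-degree(E)=0, level(E)=3, enqueue
  process F: level=2
  process H: level=2
  process C: level=3
  process E: level=3
All levels: A:1, B:2, C:3, D:2, E:3, F:2, G:0, H:2
max level = 3

Answer: 3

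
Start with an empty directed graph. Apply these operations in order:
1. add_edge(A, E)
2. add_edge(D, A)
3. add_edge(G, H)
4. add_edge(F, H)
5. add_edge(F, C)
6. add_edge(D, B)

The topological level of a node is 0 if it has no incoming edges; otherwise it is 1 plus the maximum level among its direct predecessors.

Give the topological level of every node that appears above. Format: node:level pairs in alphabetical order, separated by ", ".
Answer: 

Answer: A:1, B:1, C:1, D:0, E:2, F:0, G:0, H:1

Derivation:
Op 1: add_edge(A, E). Edges now: 1
Op 2: add_edge(D, A). Edges now: 2
Op 3: add_edge(G, H). Edges now: 3
Op 4: add_edge(F, H). Edges now: 4
Op 5: add_edge(F, C). Edges now: 5
Op 6: add_edge(D, B). Edges now: 6
Compute levels (Kahn BFS):
  sources (in-degree 0): D, F, G
  process D: level=0
    D->A: in-degree(A)=0, level(A)=1, enqueue
    D->B: in-degree(B)=0, level(B)=1, enqueue
  process F: level=0
    F->C: in-degree(C)=0, level(C)=1, enqueue
    F->H: in-degree(H)=1, level(H)>=1
  process G: level=0
    G->H: in-degree(H)=0, level(H)=1, enqueue
  process A: level=1
    A->E: in-degree(E)=0, level(E)=2, enqueue
  process B: level=1
  process C: level=1
  process H: level=1
  process E: level=2
All levels: A:1, B:1, C:1, D:0, E:2, F:0, G:0, H:1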